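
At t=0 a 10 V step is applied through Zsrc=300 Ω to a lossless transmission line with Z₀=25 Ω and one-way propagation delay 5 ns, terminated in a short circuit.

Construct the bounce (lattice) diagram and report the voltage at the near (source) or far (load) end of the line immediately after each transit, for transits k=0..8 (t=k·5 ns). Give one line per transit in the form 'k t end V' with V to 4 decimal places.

Γ_L=-1.000000, Γ_S=0.846154; launch V₁=10·25/325=0.769231
k=0 src: V=0.7692
k=1 load: inc=0.769231, refl=0.769231·-1.000000=-0.7692; V=0.000000+0.769231+-0.769231=0.0000
k=2 src: inc=-0.769231, refl=-0.769231·0.846154=-0.6509; V=0.769231+-0.769231+-0.650888=-0.6509
k=3 load: inc=-0.650888, refl=-0.650888·-1.000000=0.6509; V=0.000000+-0.650888+0.650888=0.0000
k=4 src: inc=0.650888, refl=0.650888·0.846154=0.5508; V=-0.650888+0.650888+0.550751=0.5508
k=5 load: inc=0.550751, refl=0.550751·-1.000000=-0.5508; V=0.000000+0.550751+-0.550751=0.0000
k=6 src: inc=-0.550751, refl=-0.550751·0.846154=-0.4660; V=0.550751+-0.550751+-0.466020=-0.4660
k=7 load: inc=-0.466020, refl=-0.466020·-1.000000=0.4660; V=0.000000+-0.466020+0.466020=0.0000
k=8 src: inc=0.466020, refl=0.466020·0.846154=0.3943; V=-0.466020+0.466020+0.394325=0.3943

0 0 source 0.7692
1 5 load 0.0000
2 10 source -0.6509
3 15 load 0.0000
4 20 source 0.5508
5 25 load 0.0000
6 30 source -0.4660
7 35 load 0.0000
8 40 source 0.3943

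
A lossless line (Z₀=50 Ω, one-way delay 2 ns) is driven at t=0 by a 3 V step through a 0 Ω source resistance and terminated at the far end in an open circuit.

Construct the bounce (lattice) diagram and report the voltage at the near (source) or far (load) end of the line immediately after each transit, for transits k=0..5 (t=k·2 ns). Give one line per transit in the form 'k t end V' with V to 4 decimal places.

Γ_L=1.000000, Γ_S=-1.000000; launch V₁=3·50/50=3.000000
k=0 src: V=3.0000
k=1 load: inc=3.000000, refl=3.000000·1.000000=3.0000; V=0.000000+3.000000+3.000000=6.0000
k=2 src: inc=3.000000, refl=3.000000·-1.000000=-3.0000; V=3.000000+3.000000+-3.000000=3.0000
k=3 load: inc=-3.000000, refl=-3.000000·1.000000=-3.0000; V=6.000000+-3.000000+-3.000000=0.0000
k=4 src: inc=-3.000000, refl=-3.000000·-1.000000=3.0000; V=3.000000+-3.000000+3.000000=3.0000
k=5 load: inc=3.000000, refl=3.000000·1.000000=3.0000; V=0.000000+3.000000+3.000000=6.0000

0 0 source 3.0000
1 2 load 6.0000
2 4 source 3.0000
3 6 load 0.0000
4 8 source 3.0000
5 10 load 6.0000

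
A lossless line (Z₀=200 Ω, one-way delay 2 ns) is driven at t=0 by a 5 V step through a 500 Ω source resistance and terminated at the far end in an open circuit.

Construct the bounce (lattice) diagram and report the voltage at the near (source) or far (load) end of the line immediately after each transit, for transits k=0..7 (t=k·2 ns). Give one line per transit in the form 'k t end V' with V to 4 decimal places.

0 0 source 1.4286
1 2 load 2.8571
2 4 source 3.4694
3 6 load 4.0816
4 8 source 4.3440
5 10 load 4.6064
6 12 source 4.7189
7 14 load 4.8313

Γ_L=1.000000, Γ_S=0.428571; launch V₁=5·200/700=1.428571
k=0 src: V=1.4286
k=1 load: inc=1.428571, refl=1.428571·1.000000=1.4286; V=0.000000+1.428571+1.428571=2.8571
k=2 src: inc=1.428571, refl=1.428571·0.428571=0.6122; V=1.428571+1.428571+0.612245=3.4694
k=3 load: inc=0.612245, refl=0.612245·1.000000=0.6122; V=2.857143+0.612245+0.612245=4.0816
k=4 src: inc=0.612245, refl=0.612245·0.428571=0.2624; V=3.469388+0.612245+0.262391=4.3440
k=5 load: inc=0.262391, refl=0.262391·1.000000=0.2624; V=4.081633+0.262391+0.262391=4.6064
k=6 src: inc=0.262391, refl=0.262391·0.428571=0.1125; V=4.344023+0.262391+0.112453=4.7189
k=7 load: inc=0.112453, refl=0.112453·1.000000=0.1125; V=4.606414+0.112453+0.112453=4.8313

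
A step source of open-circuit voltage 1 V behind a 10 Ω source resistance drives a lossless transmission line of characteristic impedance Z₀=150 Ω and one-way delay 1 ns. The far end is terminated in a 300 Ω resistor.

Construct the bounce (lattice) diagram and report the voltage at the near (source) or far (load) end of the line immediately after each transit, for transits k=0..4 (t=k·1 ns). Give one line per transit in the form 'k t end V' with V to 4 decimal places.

0 0 source 0.9375
1 1 load 1.2500
2 2 source 0.9766
3 3 load 0.8854
4 4 source 0.9652

Γ_L=0.333333, Γ_S=-0.875000; launch V₁=1·150/160=0.937500
k=0 src: V=0.9375
k=1 load: inc=0.937500, refl=0.937500·0.333333=0.3125; V=0.000000+0.937500+0.312500=1.2500
k=2 src: inc=0.312500, refl=0.312500·-0.875000=-0.2734; V=0.937500+0.312500+-0.273438=0.9766
k=3 load: inc=-0.273438, refl=-0.273438·0.333333=-0.0911; V=1.250000+-0.273438+-0.091146=0.8854
k=4 src: inc=-0.091146, refl=-0.091146·-0.875000=0.0798; V=0.976562+-0.091146+0.079753=0.9652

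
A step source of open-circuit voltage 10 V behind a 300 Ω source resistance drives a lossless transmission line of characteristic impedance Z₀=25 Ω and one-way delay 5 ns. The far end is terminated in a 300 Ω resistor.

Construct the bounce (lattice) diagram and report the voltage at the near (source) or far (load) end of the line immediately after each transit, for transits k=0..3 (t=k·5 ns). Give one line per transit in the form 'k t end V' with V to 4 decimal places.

Γ_L=0.846154, Γ_S=0.846154; launch V₁=10·25/325=0.769231
k=0 src: V=0.7692
k=1 load: inc=0.769231, refl=0.769231·0.846154=0.6509; V=0.000000+0.769231+0.650888=1.4201
k=2 src: inc=0.650888, refl=0.650888·0.846154=0.5508; V=0.769231+0.650888+0.550751=1.9709
k=3 load: inc=0.550751, refl=0.550751·0.846154=0.4660; V=1.420118+0.550751+0.466020=2.4369

0 0 source 0.7692
1 5 load 1.4201
2 10 source 1.9709
3 15 load 2.4369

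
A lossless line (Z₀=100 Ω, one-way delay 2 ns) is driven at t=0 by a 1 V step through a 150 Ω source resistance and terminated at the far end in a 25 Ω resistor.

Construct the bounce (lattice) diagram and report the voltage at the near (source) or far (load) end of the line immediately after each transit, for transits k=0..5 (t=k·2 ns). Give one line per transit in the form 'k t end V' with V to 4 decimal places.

Γ_L=-0.600000, Γ_S=0.200000; launch V₁=1·100/250=0.400000
k=0 src: V=0.4000
k=1 load: inc=0.400000, refl=0.400000·-0.600000=-0.2400; V=0.000000+0.400000+-0.240000=0.1600
k=2 src: inc=-0.240000, refl=-0.240000·0.200000=-0.0480; V=0.400000+-0.240000+-0.048000=0.1120
k=3 load: inc=-0.048000, refl=-0.048000·-0.600000=0.0288; V=0.160000+-0.048000+0.028800=0.1408
k=4 src: inc=0.028800, refl=0.028800·0.200000=0.0058; V=0.112000+0.028800+0.005760=0.1466
k=5 load: inc=0.005760, refl=0.005760·-0.600000=-0.0035; V=0.140800+0.005760+-0.003456=0.1431

0 0 source 0.4000
1 2 load 0.1600
2 4 source 0.1120
3 6 load 0.1408
4 8 source 0.1466
5 10 load 0.1431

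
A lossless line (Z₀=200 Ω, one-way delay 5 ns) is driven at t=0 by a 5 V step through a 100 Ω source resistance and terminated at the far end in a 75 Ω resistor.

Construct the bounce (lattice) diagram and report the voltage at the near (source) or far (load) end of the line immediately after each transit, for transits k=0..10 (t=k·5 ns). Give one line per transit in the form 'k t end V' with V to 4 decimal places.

Γ_L=-0.454545, Γ_S=-0.333333; launch V₁=5·200/300=3.333333
k=0 src: V=3.3333
k=1 load: inc=3.333333, refl=3.333333·-0.454545=-1.5152; V=0.000000+3.333333+-1.515152=1.8182
k=2 src: inc=-1.515152, refl=-1.515152·-0.333333=0.5051; V=3.333333+-1.515152+0.505051=2.3232
k=3 load: inc=0.505051, refl=0.505051·-0.454545=-0.2296; V=1.818182+0.505051+-0.229568=2.0937
k=4 src: inc=-0.229568, refl=-0.229568·-0.333333=0.0765; V=2.323232+-0.229568+0.076523=2.1702
k=5 load: inc=0.076523, refl=0.076523·-0.454545=-0.0348; V=2.093664+0.076523+-0.034783=2.1354
k=6 src: inc=-0.034783, refl=-0.034783·-0.333333=0.0116; V=2.170187+-0.034783+0.011594=2.1470
k=7 load: inc=0.011594, refl=0.011594·-0.454545=-0.0053; V=2.135404+0.011594+-0.005270=2.1417
k=8 src: inc=-0.005270, refl=-0.005270·-0.333333=0.0018; V=2.146998+-0.005270+0.001757=2.1435
k=9 load: inc=0.001757, refl=0.001757·-0.454545=-0.0008; V=2.141728+0.001757+-0.000799=2.1427
k=10 src: inc=-0.000799, refl=-0.000799·-0.333333=0.0003; V=2.143485+-0.000799+0.000266=2.1430

0 0 source 3.3333
1 5 load 1.8182
2 10 source 2.3232
3 15 load 2.0937
4 20 source 2.1702
5 25 load 2.1354
6 30 source 2.1470
7 35 load 2.1417
8 40 source 2.1435
9 45 load 2.1427
10 50 source 2.1430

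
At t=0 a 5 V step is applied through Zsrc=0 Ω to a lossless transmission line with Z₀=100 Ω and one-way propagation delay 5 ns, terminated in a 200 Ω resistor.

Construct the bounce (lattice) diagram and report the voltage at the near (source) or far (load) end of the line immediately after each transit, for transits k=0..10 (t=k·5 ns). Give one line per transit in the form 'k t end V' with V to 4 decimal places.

Γ_L=0.333333, Γ_S=-1.000000; launch V₁=5·100/100=5.000000
k=0 src: V=5.0000
k=1 load: inc=5.000000, refl=5.000000·0.333333=1.6667; V=0.000000+5.000000+1.666667=6.6667
k=2 src: inc=1.666667, refl=1.666667·-1.000000=-1.6667; V=5.000000+1.666667+-1.666667=5.0000
k=3 load: inc=-1.666667, refl=-1.666667·0.333333=-0.5556; V=6.666667+-1.666667+-0.555556=4.4444
k=4 src: inc=-0.555556, refl=-0.555556·-1.000000=0.5556; V=5.000000+-0.555556+0.555556=5.0000
k=5 load: inc=0.555556, refl=0.555556·0.333333=0.1852; V=4.444444+0.555556+0.185185=5.1852
k=6 src: inc=0.185185, refl=0.185185·-1.000000=-0.1852; V=5.000000+0.185185+-0.185185=5.0000
k=7 load: inc=-0.185185, refl=-0.185185·0.333333=-0.0617; V=5.185185+-0.185185+-0.061728=4.9383
k=8 src: inc=-0.061728, refl=-0.061728·-1.000000=0.0617; V=5.000000+-0.061728+0.061728=5.0000
k=9 load: inc=0.061728, refl=0.061728·0.333333=0.0206; V=4.938272+0.061728+0.020576=5.0206
k=10 src: inc=0.020576, refl=0.020576·-1.000000=-0.0206; V=5.000000+0.020576+-0.020576=5.0000

0 0 source 5.0000
1 5 load 6.6667
2 10 source 5.0000
3 15 load 4.4444
4 20 source 5.0000
5 25 load 5.1852
6 30 source 5.0000
7 35 load 4.9383
8 40 source 5.0000
9 45 load 5.0206
10 50 source 5.0000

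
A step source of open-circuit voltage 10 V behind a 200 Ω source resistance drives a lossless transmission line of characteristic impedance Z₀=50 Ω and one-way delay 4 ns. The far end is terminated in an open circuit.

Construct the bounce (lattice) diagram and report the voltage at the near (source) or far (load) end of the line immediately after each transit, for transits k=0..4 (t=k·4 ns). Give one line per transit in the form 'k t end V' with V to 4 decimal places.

0 0 source 2.0000
1 4 load 4.0000
2 8 source 5.2000
3 12 load 6.4000
4 16 source 7.1200

Γ_L=1.000000, Γ_S=0.600000; launch V₁=10·50/250=2.000000
k=0 src: V=2.0000
k=1 load: inc=2.000000, refl=2.000000·1.000000=2.0000; V=0.000000+2.000000+2.000000=4.0000
k=2 src: inc=2.000000, refl=2.000000·0.600000=1.2000; V=2.000000+2.000000+1.200000=5.2000
k=3 load: inc=1.200000, refl=1.200000·1.000000=1.2000; V=4.000000+1.200000+1.200000=6.4000
k=4 src: inc=1.200000, refl=1.200000·0.600000=0.7200; V=5.200000+1.200000+0.720000=7.1200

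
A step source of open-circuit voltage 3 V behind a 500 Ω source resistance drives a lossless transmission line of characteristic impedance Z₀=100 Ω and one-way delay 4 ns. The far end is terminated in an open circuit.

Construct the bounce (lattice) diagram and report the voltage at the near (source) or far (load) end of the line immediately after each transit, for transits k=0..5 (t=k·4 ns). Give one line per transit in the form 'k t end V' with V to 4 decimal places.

0 0 source 0.5000
1 4 load 1.0000
2 8 source 1.3333
3 12 load 1.6667
4 16 source 1.8889
5 20 load 2.1111

Γ_L=1.000000, Γ_S=0.666667; launch V₁=3·100/600=0.500000
k=0 src: V=0.5000
k=1 load: inc=0.500000, refl=0.500000·1.000000=0.5000; V=0.000000+0.500000+0.500000=1.0000
k=2 src: inc=0.500000, refl=0.500000·0.666667=0.3333; V=0.500000+0.500000+0.333333=1.3333
k=3 load: inc=0.333333, refl=0.333333·1.000000=0.3333; V=1.000000+0.333333+0.333333=1.6667
k=4 src: inc=0.333333, refl=0.333333·0.666667=0.2222; V=1.333333+0.333333+0.222222=1.8889
k=5 load: inc=0.222222, refl=0.222222·1.000000=0.2222; V=1.666667+0.222222+0.222222=2.1111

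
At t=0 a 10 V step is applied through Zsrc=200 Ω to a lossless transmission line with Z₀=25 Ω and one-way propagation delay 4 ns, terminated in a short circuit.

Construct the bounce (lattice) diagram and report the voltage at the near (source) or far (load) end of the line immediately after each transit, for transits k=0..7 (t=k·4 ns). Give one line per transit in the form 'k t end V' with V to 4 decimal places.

Γ_L=-1.000000, Γ_S=0.777778; launch V₁=10·25/225=1.111111
k=0 src: V=1.1111
k=1 load: inc=1.111111, refl=1.111111·-1.000000=-1.1111; V=0.000000+1.111111+-1.111111=0.0000
k=2 src: inc=-1.111111, refl=-1.111111·0.777778=-0.8642; V=1.111111+-1.111111+-0.864198=-0.8642
k=3 load: inc=-0.864198, refl=-0.864198·-1.000000=0.8642; V=0.000000+-0.864198+0.864198=0.0000
k=4 src: inc=0.864198, refl=0.864198·0.777778=0.6722; V=-0.864198+0.864198+0.672154=0.6722
k=5 load: inc=0.672154, refl=0.672154·-1.000000=-0.6722; V=0.000000+0.672154+-0.672154=0.0000
k=6 src: inc=-0.672154, refl=-0.672154·0.777778=-0.5228; V=0.672154+-0.672154+-0.522786=-0.5228
k=7 load: inc=-0.522786, refl=-0.522786·-1.000000=0.5228; V=0.000000+-0.522786+0.522786=0.0000

0 0 source 1.1111
1 4 load 0.0000
2 8 source -0.8642
3 12 load 0.0000
4 16 source 0.6722
5 20 load 0.0000
6 24 source -0.5228
7 28 load 0.0000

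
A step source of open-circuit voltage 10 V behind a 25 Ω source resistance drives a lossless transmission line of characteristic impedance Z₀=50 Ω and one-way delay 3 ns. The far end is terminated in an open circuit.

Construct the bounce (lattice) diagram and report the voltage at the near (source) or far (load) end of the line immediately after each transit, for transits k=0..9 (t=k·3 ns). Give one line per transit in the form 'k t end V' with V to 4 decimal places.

0 0 source 6.6667
1 3 load 13.3333
2 6 source 11.1111
3 9 load 8.8889
4 12 source 9.6296
5 15 load 10.3704
6 18 source 10.1235
7 21 load 9.8765
8 24 source 9.9588
9 27 load 10.0412

Γ_L=1.000000, Γ_S=-0.333333; launch V₁=10·50/75=6.666667
k=0 src: V=6.6667
k=1 load: inc=6.666667, refl=6.666667·1.000000=6.6667; V=0.000000+6.666667+6.666667=13.3333
k=2 src: inc=6.666667, refl=6.666667·-0.333333=-2.2222; V=6.666667+6.666667+-2.222222=11.1111
k=3 load: inc=-2.222222, refl=-2.222222·1.000000=-2.2222; V=13.333333+-2.222222+-2.222222=8.8889
k=4 src: inc=-2.222222, refl=-2.222222·-0.333333=0.7407; V=11.111111+-2.222222+0.740741=9.6296
k=5 load: inc=0.740741, refl=0.740741·1.000000=0.7407; V=8.888889+0.740741+0.740741=10.3704
k=6 src: inc=0.740741, refl=0.740741·-0.333333=-0.2469; V=9.629630+0.740741+-0.246914=10.1235
k=7 load: inc=-0.246914, refl=-0.246914·1.000000=-0.2469; V=10.370370+-0.246914+-0.246914=9.8765
k=8 src: inc=-0.246914, refl=-0.246914·-0.333333=0.0823; V=10.123457+-0.246914+0.082305=9.9588
k=9 load: inc=0.082305, refl=0.082305·1.000000=0.0823; V=9.876543+0.082305+0.082305=10.0412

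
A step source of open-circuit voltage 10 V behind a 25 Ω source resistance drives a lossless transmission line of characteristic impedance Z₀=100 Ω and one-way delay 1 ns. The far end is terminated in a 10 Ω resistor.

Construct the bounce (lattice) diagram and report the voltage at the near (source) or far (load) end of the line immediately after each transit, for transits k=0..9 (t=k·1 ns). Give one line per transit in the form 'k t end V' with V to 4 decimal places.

0 0 source 8.0000
1 1 load 1.4545
2 2 source 5.3818
3 3 load 2.1686
4 4 source 4.0965
5 5 load 2.5191
6 6 source 3.4656
7 7 load 2.6912
8 8 source 3.1558
9 9 load 2.7757

Γ_L=-0.818182, Γ_S=-0.600000; launch V₁=10·100/125=8.000000
k=0 src: V=8.0000
k=1 load: inc=8.000000, refl=8.000000·-0.818182=-6.5455; V=0.000000+8.000000+-6.545455=1.4545
k=2 src: inc=-6.545455, refl=-6.545455·-0.600000=3.9273; V=8.000000+-6.545455+3.927273=5.3818
k=3 load: inc=3.927273, refl=3.927273·-0.818182=-3.2132; V=1.454545+3.927273+-3.213223=2.1686
k=4 src: inc=-3.213223, refl=-3.213223·-0.600000=1.9279; V=5.381818+-3.213223+1.927934=4.0965
k=5 load: inc=1.927934, refl=1.927934·-0.818182=-1.5774; V=2.168595+1.927934+-1.577400=2.5191
k=6 src: inc=-1.577400, refl=-1.577400·-0.600000=0.9464; V=4.096529+-1.577400+0.946440=3.4656
k=7 load: inc=0.946440, refl=0.946440·-0.818182=-0.7744; V=2.519128+0.946440+-0.774360=2.6912
k=8 src: inc=-0.774360, refl=-0.774360·-0.600000=0.4646; V=3.465569+-0.774360+0.464616=3.1558
k=9 load: inc=0.464616, refl=0.464616·-0.818182=-0.3801; V=2.691209+0.464616+-0.380140=2.7757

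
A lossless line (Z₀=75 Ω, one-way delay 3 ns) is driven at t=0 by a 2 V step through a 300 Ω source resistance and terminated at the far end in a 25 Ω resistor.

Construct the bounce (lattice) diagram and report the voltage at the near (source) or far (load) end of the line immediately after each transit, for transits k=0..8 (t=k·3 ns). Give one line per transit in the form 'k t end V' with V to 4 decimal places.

Γ_L=-0.500000, Γ_S=0.600000; launch V₁=2·75/375=0.400000
k=0 src: V=0.4000
k=1 load: inc=0.400000, refl=0.400000·-0.500000=-0.2000; V=0.000000+0.400000+-0.200000=0.2000
k=2 src: inc=-0.200000, refl=-0.200000·0.600000=-0.1200; V=0.400000+-0.200000+-0.120000=0.0800
k=3 load: inc=-0.120000, refl=-0.120000·-0.500000=0.0600; V=0.200000+-0.120000+0.060000=0.1400
k=4 src: inc=0.060000, refl=0.060000·0.600000=0.0360; V=0.080000+0.060000+0.036000=0.1760
k=5 load: inc=0.036000, refl=0.036000·-0.500000=-0.0180; V=0.140000+0.036000+-0.018000=0.1580
k=6 src: inc=-0.018000, refl=-0.018000·0.600000=-0.0108; V=0.176000+-0.018000+-0.010800=0.1472
k=7 load: inc=-0.010800, refl=-0.010800·-0.500000=0.0054; V=0.158000+-0.010800+0.005400=0.1526
k=8 src: inc=0.005400, refl=0.005400·0.600000=0.0032; V=0.147200+0.005400+0.003240=0.1558

0 0 source 0.4000
1 3 load 0.2000
2 6 source 0.0800
3 9 load 0.1400
4 12 source 0.1760
5 15 load 0.1580
6 18 source 0.1472
7 21 load 0.1526
8 24 source 0.1558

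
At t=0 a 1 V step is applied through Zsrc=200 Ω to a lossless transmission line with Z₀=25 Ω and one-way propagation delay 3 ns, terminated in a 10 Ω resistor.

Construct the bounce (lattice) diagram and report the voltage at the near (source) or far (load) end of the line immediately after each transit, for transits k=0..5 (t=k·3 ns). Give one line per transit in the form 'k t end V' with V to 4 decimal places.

0 0 source 0.1111
1 3 load 0.0635
2 6 source 0.0265
3 9 load 0.0423
4 12 source 0.0547
5 15 load 0.0494

Γ_L=-0.428571, Γ_S=0.777778; launch V₁=1·25/225=0.111111
k=0 src: V=0.1111
k=1 load: inc=0.111111, refl=0.111111·-0.428571=-0.0476; V=0.000000+0.111111+-0.047619=0.0635
k=2 src: inc=-0.047619, refl=-0.047619·0.777778=-0.0370; V=0.111111+-0.047619+-0.037037=0.0265
k=3 load: inc=-0.037037, refl=-0.037037·-0.428571=0.0159; V=0.063492+-0.037037+0.015873=0.0423
k=4 src: inc=0.015873, refl=0.015873·0.777778=0.0123; V=0.026455+0.015873+0.012346=0.0547
k=5 load: inc=0.012346, refl=0.012346·-0.428571=-0.0053; V=0.042328+0.012346+-0.005291=0.0494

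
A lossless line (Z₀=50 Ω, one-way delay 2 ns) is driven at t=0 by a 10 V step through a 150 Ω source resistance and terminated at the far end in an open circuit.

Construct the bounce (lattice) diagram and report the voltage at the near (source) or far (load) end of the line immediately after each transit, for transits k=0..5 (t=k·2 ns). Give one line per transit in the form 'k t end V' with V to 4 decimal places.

Γ_L=1.000000, Γ_S=0.500000; launch V₁=10·50/200=2.500000
k=0 src: V=2.5000
k=1 load: inc=2.500000, refl=2.500000·1.000000=2.5000; V=0.000000+2.500000+2.500000=5.0000
k=2 src: inc=2.500000, refl=2.500000·0.500000=1.2500; V=2.500000+2.500000+1.250000=6.2500
k=3 load: inc=1.250000, refl=1.250000·1.000000=1.2500; V=5.000000+1.250000+1.250000=7.5000
k=4 src: inc=1.250000, refl=1.250000·0.500000=0.6250; V=6.250000+1.250000+0.625000=8.1250
k=5 load: inc=0.625000, refl=0.625000·1.000000=0.6250; V=7.500000+0.625000+0.625000=8.7500

0 0 source 2.5000
1 2 load 5.0000
2 4 source 6.2500
3 6 load 7.5000
4 8 source 8.1250
5 10 load 8.7500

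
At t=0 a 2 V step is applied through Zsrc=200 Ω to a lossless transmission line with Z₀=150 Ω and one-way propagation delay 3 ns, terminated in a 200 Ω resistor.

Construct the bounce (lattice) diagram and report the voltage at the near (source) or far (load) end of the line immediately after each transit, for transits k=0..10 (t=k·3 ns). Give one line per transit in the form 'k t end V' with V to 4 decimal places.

0 0 source 0.8571
1 3 load 0.9796
2 6 source 0.9971
3 9 load 0.9996
4 12 source 0.9999
5 15 load 1.0000
6 18 source 1.0000
7 21 load 1.0000
8 24 source 1.0000
9 27 load 1.0000
10 30 source 1.0000

Γ_L=0.142857, Γ_S=0.142857; launch V₁=2·150/350=0.857143
k=0 src: V=0.8571
k=1 load: inc=0.857143, refl=0.857143·0.142857=0.1224; V=0.000000+0.857143+0.122449=0.9796
k=2 src: inc=0.122449, refl=0.122449·0.142857=0.0175; V=0.857143+0.122449+0.017493=0.9971
k=3 load: inc=0.017493, refl=0.017493·0.142857=0.0025; V=0.979592+0.017493+0.002499=0.9996
k=4 src: inc=0.002499, refl=0.002499·0.142857=0.0004; V=0.997085+0.002499+0.000357=0.9999
k=5 load: inc=0.000357, refl=0.000357·0.142857=0.0001; V=0.999584+0.000357+0.000051=1.0000
k=6 src: inc=0.000051, refl=0.000051·0.142857=0.0000; V=0.999941+0.000051+0.000007=1.0000
k=7 load: inc=0.000007, refl=0.000007·0.142857=0.0000; V=0.999992+0.000007+0.000001=1.0000
k=8 src: inc=0.000001, refl=0.000001·0.142857=0.0000; V=0.999999+0.000001+0.000000=1.0000
k=9 load: inc=0.000000, refl=0.000000·0.142857=0.0000; V=1.000000+0.000000+0.000000=1.0000
k=10 src: inc=0.000000, refl=0.000000·0.142857=0.0000; V=1.000000+0.000000+0.000000=1.0000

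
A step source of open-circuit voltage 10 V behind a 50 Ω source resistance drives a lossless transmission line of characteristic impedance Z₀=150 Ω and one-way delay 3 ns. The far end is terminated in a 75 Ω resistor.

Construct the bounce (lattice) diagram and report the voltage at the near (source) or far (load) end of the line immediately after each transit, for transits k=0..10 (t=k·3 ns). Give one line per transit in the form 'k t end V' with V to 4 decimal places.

0 0 source 7.5000
1 3 load 5.0000
2 6 source 6.2500
3 9 load 5.8333
4 12 source 6.0417
5 15 load 5.9722
6 18 source 6.0069
7 21 load 5.9954
8 24 source 6.0012
9 27 load 5.9992
10 30 source 6.0002

Γ_L=-0.333333, Γ_S=-0.500000; launch V₁=10·150/200=7.500000
k=0 src: V=7.5000
k=1 load: inc=7.500000, refl=7.500000·-0.333333=-2.5000; V=0.000000+7.500000+-2.500000=5.0000
k=2 src: inc=-2.500000, refl=-2.500000·-0.500000=1.2500; V=7.500000+-2.500000+1.250000=6.2500
k=3 load: inc=1.250000, refl=1.250000·-0.333333=-0.4167; V=5.000000+1.250000+-0.416667=5.8333
k=4 src: inc=-0.416667, refl=-0.416667·-0.500000=0.2083; V=6.250000+-0.416667+0.208333=6.0417
k=5 load: inc=0.208333, refl=0.208333·-0.333333=-0.0694; V=5.833333+0.208333+-0.069444=5.9722
k=6 src: inc=-0.069444, refl=-0.069444·-0.500000=0.0347; V=6.041667+-0.069444+0.034722=6.0069
k=7 load: inc=0.034722, refl=0.034722·-0.333333=-0.0116; V=5.972222+0.034722+-0.011574=5.9954
k=8 src: inc=-0.011574, refl=-0.011574·-0.500000=0.0058; V=6.006944+-0.011574+0.005787=6.0012
k=9 load: inc=0.005787, refl=0.005787·-0.333333=-0.0019; V=5.995370+0.005787+-0.001929=5.9992
k=10 src: inc=-0.001929, refl=-0.001929·-0.500000=0.0010; V=6.001157+-0.001929+0.000965=6.0002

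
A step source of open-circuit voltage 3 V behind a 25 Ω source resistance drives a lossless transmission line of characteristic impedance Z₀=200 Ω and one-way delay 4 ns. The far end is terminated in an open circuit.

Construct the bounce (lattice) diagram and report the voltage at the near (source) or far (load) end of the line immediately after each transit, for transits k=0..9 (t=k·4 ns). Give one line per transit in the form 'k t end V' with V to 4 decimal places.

Γ_L=1.000000, Γ_S=-0.777778; launch V₁=3·200/225=2.666667
k=0 src: V=2.6667
k=1 load: inc=2.666667, refl=2.666667·1.000000=2.6667; V=0.000000+2.666667+2.666667=5.3333
k=2 src: inc=2.666667, refl=2.666667·-0.777778=-2.0741; V=2.666667+2.666667+-2.074074=3.2593
k=3 load: inc=-2.074074, refl=-2.074074·1.000000=-2.0741; V=5.333333+-2.074074+-2.074074=1.1852
k=4 src: inc=-2.074074, refl=-2.074074·-0.777778=1.6132; V=3.259259+-2.074074+1.613169=2.7984
k=5 load: inc=1.613169, refl=1.613169·1.000000=1.6132; V=1.185185+1.613169+1.613169=4.4115
k=6 src: inc=1.613169, refl=1.613169·-0.777778=-1.2547; V=2.798354+1.613169+-1.254687=3.1568
k=7 load: inc=-1.254687, refl=-1.254687·1.000000=-1.2547; V=4.411523+-1.254687+-1.254687=1.9021
k=8 src: inc=-1.254687, refl=-1.254687·-0.777778=0.9759; V=3.156836+-1.254687+0.975867=2.8780
k=9 load: inc=0.975867, refl=0.975867·1.000000=0.9759; V=1.902149+0.975867+0.975867=3.8539

0 0 source 2.6667
1 4 load 5.3333
2 8 source 3.2593
3 12 load 1.1852
4 16 source 2.7984
5 20 load 4.4115
6 24 source 3.1568
7 28 load 1.9021
8 32 source 2.8780
9 36 load 3.8539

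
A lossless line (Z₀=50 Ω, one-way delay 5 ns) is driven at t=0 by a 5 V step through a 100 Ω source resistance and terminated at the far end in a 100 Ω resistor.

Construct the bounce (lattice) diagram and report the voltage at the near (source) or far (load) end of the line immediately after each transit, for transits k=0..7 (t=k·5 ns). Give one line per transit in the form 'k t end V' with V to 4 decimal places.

0 0 source 1.6667
1 5 load 2.2222
2 10 source 2.4074
3 15 load 2.4691
4 20 source 2.4897
5 25 load 2.4966
6 30 source 2.4989
7 35 load 2.4996

Γ_L=0.333333, Γ_S=0.333333; launch V₁=5·50/150=1.666667
k=0 src: V=1.6667
k=1 load: inc=1.666667, refl=1.666667·0.333333=0.5556; V=0.000000+1.666667+0.555556=2.2222
k=2 src: inc=0.555556, refl=0.555556·0.333333=0.1852; V=1.666667+0.555556+0.185185=2.4074
k=3 load: inc=0.185185, refl=0.185185·0.333333=0.0617; V=2.222222+0.185185+0.061728=2.4691
k=4 src: inc=0.061728, refl=0.061728·0.333333=0.0206; V=2.407407+0.061728+0.020576=2.4897
k=5 load: inc=0.020576, refl=0.020576·0.333333=0.0069; V=2.469136+0.020576+0.006859=2.4966
k=6 src: inc=0.006859, refl=0.006859·0.333333=0.0023; V=2.489712+0.006859+0.002286=2.4989
k=7 load: inc=0.002286, refl=0.002286·0.333333=0.0008; V=2.496571+0.002286+0.000762=2.4996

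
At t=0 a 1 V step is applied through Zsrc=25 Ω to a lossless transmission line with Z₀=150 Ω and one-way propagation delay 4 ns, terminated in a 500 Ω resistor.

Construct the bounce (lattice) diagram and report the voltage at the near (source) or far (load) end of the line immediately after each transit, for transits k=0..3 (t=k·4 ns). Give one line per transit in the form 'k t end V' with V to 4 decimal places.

Γ_L=0.538462, Γ_S=-0.714286; launch V₁=1·150/175=0.857143
k=0 src: V=0.8571
k=1 load: inc=0.857143, refl=0.857143·0.538462=0.4615; V=0.000000+0.857143+0.461538=1.3187
k=2 src: inc=0.461538, refl=0.461538·-0.714286=-0.3297; V=0.857143+0.461538+-0.329670=0.9890
k=3 load: inc=-0.329670, refl=-0.329670·0.538462=-0.1775; V=1.318681+-0.329670+-0.177515=0.8115

0 0 source 0.8571
1 4 load 1.3187
2 8 source 0.9890
3 12 load 0.8115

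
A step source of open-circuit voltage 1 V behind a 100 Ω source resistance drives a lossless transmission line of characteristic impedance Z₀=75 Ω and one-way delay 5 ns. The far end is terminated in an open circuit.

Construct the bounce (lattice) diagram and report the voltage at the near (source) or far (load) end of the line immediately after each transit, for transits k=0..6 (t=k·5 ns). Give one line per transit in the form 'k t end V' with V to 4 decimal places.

0 0 source 0.4286
1 5 load 0.8571
2 10 source 0.9184
3 15 load 0.9796
4 20 source 0.9883
5 25 load 0.9971
6 30 source 0.9983

Γ_L=1.000000, Γ_S=0.142857; launch V₁=1·75/175=0.428571
k=0 src: V=0.4286
k=1 load: inc=0.428571, refl=0.428571·1.000000=0.4286; V=0.000000+0.428571+0.428571=0.8571
k=2 src: inc=0.428571, refl=0.428571·0.142857=0.0612; V=0.428571+0.428571+0.061224=0.9184
k=3 load: inc=0.061224, refl=0.061224·1.000000=0.0612; V=0.857143+0.061224+0.061224=0.9796
k=4 src: inc=0.061224, refl=0.061224·0.142857=0.0087; V=0.918367+0.061224+0.008746=0.9883
k=5 load: inc=0.008746, refl=0.008746·1.000000=0.0087; V=0.979592+0.008746+0.008746=0.9971
k=6 src: inc=0.008746, refl=0.008746·0.142857=0.0012; V=0.988338+0.008746+0.001249=0.9983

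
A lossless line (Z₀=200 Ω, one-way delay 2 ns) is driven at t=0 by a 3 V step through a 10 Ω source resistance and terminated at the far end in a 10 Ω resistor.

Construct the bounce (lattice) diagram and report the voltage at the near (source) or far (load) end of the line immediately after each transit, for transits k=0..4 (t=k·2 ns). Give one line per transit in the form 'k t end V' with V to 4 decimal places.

0 0 source 2.8571
1 2 load 0.2721
2 4 source 2.6109
3 6 load 0.4949
4 8 source 2.4094

Γ_L=-0.904762, Γ_S=-0.904762; launch V₁=3·200/210=2.857143
k=0 src: V=2.8571
k=1 load: inc=2.857143, refl=2.857143·-0.904762=-2.5850; V=0.000000+2.857143+-2.585034=0.2721
k=2 src: inc=-2.585034, refl=-2.585034·-0.904762=2.3388; V=2.857143+-2.585034+2.338840=2.6109
k=3 load: inc=2.338840, refl=2.338840·-0.904762=-2.1161; V=0.272109+2.338840+-2.116094=0.4949
k=4 src: inc=-2.116094, refl=-2.116094·-0.904762=1.9146; V=2.610949+-2.116094+1.914561=2.4094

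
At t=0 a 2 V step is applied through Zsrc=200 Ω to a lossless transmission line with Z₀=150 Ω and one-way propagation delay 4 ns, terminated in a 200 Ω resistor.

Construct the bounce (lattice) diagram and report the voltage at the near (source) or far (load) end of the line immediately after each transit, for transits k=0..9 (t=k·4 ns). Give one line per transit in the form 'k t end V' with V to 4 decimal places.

0 0 source 0.8571
1 4 load 0.9796
2 8 source 0.9971
3 12 load 0.9996
4 16 source 0.9999
5 20 load 1.0000
6 24 source 1.0000
7 28 load 1.0000
8 32 source 1.0000
9 36 load 1.0000

Γ_L=0.142857, Γ_S=0.142857; launch V₁=2·150/350=0.857143
k=0 src: V=0.8571
k=1 load: inc=0.857143, refl=0.857143·0.142857=0.1224; V=0.000000+0.857143+0.122449=0.9796
k=2 src: inc=0.122449, refl=0.122449·0.142857=0.0175; V=0.857143+0.122449+0.017493=0.9971
k=3 load: inc=0.017493, refl=0.017493·0.142857=0.0025; V=0.979592+0.017493+0.002499=0.9996
k=4 src: inc=0.002499, refl=0.002499·0.142857=0.0004; V=0.997085+0.002499+0.000357=0.9999
k=5 load: inc=0.000357, refl=0.000357·0.142857=0.0001; V=0.999584+0.000357+0.000051=1.0000
k=6 src: inc=0.000051, refl=0.000051·0.142857=0.0000; V=0.999941+0.000051+0.000007=1.0000
k=7 load: inc=0.000007, refl=0.000007·0.142857=0.0000; V=0.999992+0.000007+0.000001=1.0000
k=8 src: inc=0.000001, refl=0.000001·0.142857=0.0000; V=0.999999+0.000001+0.000000=1.0000
k=9 load: inc=0.000000, refl=0.000000·0.142857=0.0000; V=1.000000+0.000000+0.000000=1.0000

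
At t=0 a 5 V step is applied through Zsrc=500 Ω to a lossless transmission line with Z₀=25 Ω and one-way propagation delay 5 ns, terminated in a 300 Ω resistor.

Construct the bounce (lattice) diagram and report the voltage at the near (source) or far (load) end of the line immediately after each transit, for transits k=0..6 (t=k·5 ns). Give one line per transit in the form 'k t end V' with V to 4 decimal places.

Γ_L=0.846154, Γ_S=0.904762; launch V₁=5·25/525=0.238095
k=0 src: V=0.2381
k=1 load: inc=0.238095, refl=0.238095·0.846154=0.2015; V=0.000000+0.238095+0.201465=0.4396
k=2 src: inc=0.201465, refl=0.201465·0.904762=0.1823; V=0.238095+0.201465+0.182278=0.6218
k=3 load: inc=0.182278, refl=0.182278·0.846154=0.1542; V=0.439560+0.182278+0.154235=0.7761
k=4 src: inc=0.154235, refl=0.154235·0.904762=0.1395; V=0.621838+0.154235+0.139546=0.9156
k=5 load: inc=0.139546, refl=0.139546·0.846154=0.1181; V=0.776074+0.139546+0.118078=1.0337
k=6 src: inc=0.118078, refl=0.118078·0.904762=0.1068; V=0.915620+0.118078+0.106832=1.1405

0 0 source 0.2381
1 5 load 0.4396
2 10 source 0.6218
3 15 load 0.7761
4 20 source 0.9156
5 25 load 1.0337
6 30 source 1.1405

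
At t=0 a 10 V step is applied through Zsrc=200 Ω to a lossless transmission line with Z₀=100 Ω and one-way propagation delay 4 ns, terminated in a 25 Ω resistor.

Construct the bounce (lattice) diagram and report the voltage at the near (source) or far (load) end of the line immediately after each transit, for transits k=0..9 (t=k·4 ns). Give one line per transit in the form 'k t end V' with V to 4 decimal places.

Γ_L=-0.600000, Γ_S=0.333333; launch V₁=10·100/300=3.333333
k=0 src: V=3.3333
k=1 load: inc=3.333333, refl=3.333333·-0.600000=-2.0000; V=0.000000+3.333333+-2.000000=1.3333
k=2 src: inc=-2.000000, refl=-2.000000·0.333333=-0.6667; V=3.333333+-2.000000+-0.666667=0.6667
k=3 load: inc=-0.666667, refl=-0.666667·-0.600000=0.4000; V=1.333333+-0.666667+0.400000=1.0667
k=4 src: inc=0.400000, refl=0.400000·0.333333=0.1333; V=0.666667+0.400000+0.133333=1.2000
k=5 load: inc=0.133333, refl=0.133333·-0.600000=-0.0800; V=1.066667+0.133333+-0.080000=1.1200
k=6 src: inc=-0.080000, refl=-0.080000·0.333333=-0.0267; V=1.200000+-0.080000+-0.026667=1.0933
k=7 load: inc=-0.026667, refl=-0.026667·-0.600000=0.0160; V=1.120000+-0.026667+0.016000=1.1093
k=8 src: inc=0.016000, refl=0.016000·0.333333=0.0053; V=1.093333+0.016000+0.005333=1.1147
k=9 load: inc=0.005333, refl=0.005333·-0.600000=-0.0032; V=1.109333+0.005333+-0.003200=1.1115

0 0 source 3.3333
1 4 load 1.3333
2 8 source 0.6667
3 12 load 1.0667
4 16 source 1.2000
5 20 load 1.1200
6 24 source 1.0933
7 28 load 1.1093
8 32 source 1.1147
9 36 load 1.1115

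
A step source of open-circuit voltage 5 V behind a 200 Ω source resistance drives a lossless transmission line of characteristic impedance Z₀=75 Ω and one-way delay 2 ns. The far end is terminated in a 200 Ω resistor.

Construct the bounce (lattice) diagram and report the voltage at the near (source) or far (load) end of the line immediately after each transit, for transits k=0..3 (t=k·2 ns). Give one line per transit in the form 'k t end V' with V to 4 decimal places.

0 0 source 1.3636
1 2 load 1.9835
2 4 source 2.2652
3 6 load 2.3933

Γ_L=0.454545, Γ_S=0.454545; launch V₁=5·75/275=1.363636
k=0 src: V=1.3636
k=1 load: inc=1.363636, refl=1.363636·0.454545=0.6198; V=0.000000+1.363636+0.619835=1.9835
k=2 src: inc=0.619835, refl=0.619835·0.454545=0.2817; V=1.363636+0.619835+0.281743=2.2652
k=3 load: inc=0.281743, refl=0.281743·0.454545=0.1281; V=1.983471+0.281743+0.128065=2.3933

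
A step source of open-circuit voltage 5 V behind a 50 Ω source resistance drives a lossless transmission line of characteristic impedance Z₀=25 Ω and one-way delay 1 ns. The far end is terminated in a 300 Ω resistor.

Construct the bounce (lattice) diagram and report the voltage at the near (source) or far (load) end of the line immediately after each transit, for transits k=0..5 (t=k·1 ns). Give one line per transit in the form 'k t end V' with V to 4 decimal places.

0 0 source 1.6667
1 1 load 3.0769
2 2 source 3.5470
3 3 load 3.9448
4 4 source 4.0774
5 5 load 4.1896

Γ_L=0.846154, Γ_S=0.333333; launch V₁=5·25/75=1.666667
k=0 src: V=1.6667
k=1 load: inc=1.666667, refl=1.666667·0.846154=1.4103; V=0.000000+1.666667+1.410256=3.0769
k=2 src: inc=1.410256, refl=1.410256·0.333333=0.4701; V=1.666667+1.410256+0.470085=3.5470
k=3 load: inc=0.470085, refl=0.470085·0.846154=0.3978; V=3.076923+0.470085+0.397765=3.9448
k=4 src: inc=0.397765, refl=0.397765·0.333333=0.1326; V=3.547009+0.397765+0.132588=4.0774
k=5 load: inc=0.132588, refl=0.132588·0.846154=0.1122; V=3.944773+0.132588+0.112190=4.1896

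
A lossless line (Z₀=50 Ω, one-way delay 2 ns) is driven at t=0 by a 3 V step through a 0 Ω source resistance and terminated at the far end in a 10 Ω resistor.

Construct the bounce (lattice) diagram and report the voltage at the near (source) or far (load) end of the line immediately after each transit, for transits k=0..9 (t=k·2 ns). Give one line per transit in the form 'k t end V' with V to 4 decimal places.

Γ_L=-0.666667, Γ_S=-1.000000; launch V₁=3·50/50=3.000000
k=0 src: V=3.0000
k=1 load: inc=3.000000, refl=3.000000·-0.666667=-2.0000; V=0.000000+3.000000+-2.000000=1.0000
k=2 src: inc=-2.000000, refl=-2.000000·-1.000000=2.0000; V=3.000000+-2.000000+2.000000=3.0000
k=3 load: inc=2.000000, refl=2.000000·-0.666667=-1.3333; V=1.000000+2.000000+-1.333333=1.6667
k=4 src: inc=-1.333333, refl=-1.333333·-1.000000=1.3333; V=3.000000+-1.333333+1.333333=3.0000
k=5 load: inc=1.333333, refl=1.333333·-0.666667=-0.8889; V=1.666667+1.333333+-0.888889=2.1111
k=6 src: inc=-0.888889, refl=-0.888889·-1.000000=0.8889; V=3.000000+-0.888889+0.888889=3.0000
k=7 load: inc=0.888889, refl=0.888889·-0.666667=-0.5926; V=2.111111+0.888889+-0.592593=2.4074
k=8 src: inc=-0.592593, refl=-0.592593·-1.000000=0.5926; V=3.000000+-0.592593+0.592593=3.0000
k=9 load: inc=0.592593, refl=0.592593·-0.666667=-0.3951; V=2.407407+0.592593+-0.395062=2.6049

0 0 source 3.0000
1 2 load 1.0000
2 4 source 3.0000
3 6 load 1.6667
4 8 source 3.0000
5 10 load 2.1111
6 12 source 3.0000
7 14 load 2.4074
8 16 source 3.0000
9 18 load 2.6049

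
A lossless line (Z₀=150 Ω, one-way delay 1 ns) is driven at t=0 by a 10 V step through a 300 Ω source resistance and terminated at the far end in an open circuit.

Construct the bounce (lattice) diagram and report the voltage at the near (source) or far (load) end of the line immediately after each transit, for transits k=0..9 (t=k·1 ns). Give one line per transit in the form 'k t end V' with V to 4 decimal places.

0 0 source 3.3333
1 1 load 6.6667
2 2 source 7.7778
3 3 load 8.8889
4 4 source 9.2593
5 5 load 9.6296
6 6 source 9.7531
7 7 load 9.8765
8 8 source 9.9177
9 9 load 9.9588

Γ_L=1.000000, Γ_S=0.333333; launch V₁=10·150/450=3.333333
k=0 src: V=3.3333
k=1 load: inc=3.333333, refl=3.333333·1.000000=3.3333; V=0.000000+3.333333+3.333333=6.6667
k=2 src: inc=3.333333, refl=3.333333·0.333333=1.1111; V=3.333333+3.333333+1.111111=7.7778
k=3 load: inc=1.111111, refl=1.111111·1.000000=1.1111; V=6.666667+1.111111+1.111111=8.8889
k=4 src: inc=1.111111, refl=1.111111·0.333333=0.3704; V=7.777778+1.111111+0.370370=9.2593
k=5 load: inc=0.370370, refl=0.370370·1.000000=0.3704; V=8.888889+0.370370+0.370370=9.6296
k=6 src: inc=0.370370, refl=0.370370·0.333333=0.1235; V=9.259259+0.370370+0.123457=9.7531
k=7 load: inc=0.123457, refl=0.123457·1.000000=0.1235; V=9.629630+0.123457+0.123457=9.8765
k=8 src: inc=0.123457, refl=0.123457·0.333333=0.0412; V=9.753086+0.123457+0.041152=9.9177
k=9 load: inc=0.041152, refl=0.041152·1.000000=0.0412; V=9.876543+0.041152+0.041152=9.9588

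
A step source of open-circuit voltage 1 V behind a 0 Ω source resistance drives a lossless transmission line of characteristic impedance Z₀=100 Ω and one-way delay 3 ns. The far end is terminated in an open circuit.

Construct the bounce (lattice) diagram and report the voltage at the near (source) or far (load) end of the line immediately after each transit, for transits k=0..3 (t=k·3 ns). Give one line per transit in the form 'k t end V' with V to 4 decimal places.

0 0 source 1.0000
1 3 load 2.0000
2 6 source 1.0000
3 9 load 0.0000

Γ_L=1.000000, Γ_S=-1.000000; launch V₁=1·100/100=1.000000
k=0 src: V=1.0000
k=1 load: inc=1.000000, refl=1.000000·1.000000=1.0000; V=0.000000+1.000000+1.000000=2.0000
k=2 src: inc=1.000000, refl=1.000000·-1.000000=-1.0000; V=1.000000+1.000000+-1.000000=1.0000
k=3 load: inc=-1.000000, refl=-1.000000·1.000000=-1.0000; V=2.000000+-1.000000+-1.000000=0.0000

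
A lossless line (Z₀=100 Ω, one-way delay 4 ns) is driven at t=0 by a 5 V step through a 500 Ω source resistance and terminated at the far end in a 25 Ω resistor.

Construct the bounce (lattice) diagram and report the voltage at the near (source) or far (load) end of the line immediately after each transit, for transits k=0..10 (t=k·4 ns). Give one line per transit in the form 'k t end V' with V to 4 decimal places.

0 0 source 0.8333
1 4 load 0.3333
2 8 source 0.0000
3 12 load 0.2000
4 16 source 0.3333
5 20 load 0.2533
6 24 source 0.2000
7 28 load 0.2320
8 32 source 0.2533
9 36 load 0.2405
10 40 source 0.2320

Γ_L=-0.600000, Γ_S=0.666667; launch V₁=5·100/600=0.833333
k=0 src: V=0.8333
k=1 load: inc=0.833333, refl=0.833333·-0.600000=-0.5000; V=0.000000+0.833333+-0.500000=0.3333
k=2 src: inc=-0.500000, refl=-0.500000·0.666667=-0.3333; V=0.833333+-0.500000+-0.333333=0.0000
k=3 load: inc=-0.333333, refl=-0.333333·-0.600000=0.2000; V=0.333333+-0.333333+0.200000=0.2000
k=4 src: inc=0.200000, refl=0.200000·0.666667=0.1333; V=0.000000+0.200000+0.133333=0.3333
k=5 load: inc=0.133333, refl=0.133333·-0.600000=-0.0800; V=0.200000+0.133333+-0.080000=0.2533
k=6 src: inc=-0.080000, refl=-0.080000·0.666667=-0.0533; V=0.333333+-0.080000+-0.053333=0.2000
k=7 load: inc=-0.053333, refl=-0.053333·-0.600000=0.0320; V=0.253333+-0.053333+0.032000=0.2320
k=8 src: inc=0.032000, refl=0.032000·0.666667=0.0213; V=0.200000+0.032000+0.021333=0.2533
k=9 load: inc=0.021333, refl=0.021333·-0.600000=-0.0128; V=0.232000+0.021333+-0.012800=0.2405
k=10 src: inc=-0.012800, refl=-0.012800·0.666667=-0.0085; V=0.253333+-0.012800+-0.008533=0.2320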